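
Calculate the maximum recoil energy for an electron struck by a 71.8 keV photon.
15.7508 keV

Maximum energy transfer occurs at θ = 180° (backscattering).

Initial photon: E₀ = 71.8 keV → λ₀ = 17.2680 pm

Maximum Compton shift (at 180°):
Δλ_max = 2λ_C = 2 × 2.4263 = 4.8526 pm

Final wavelength:
λ' = 17.2680 + 4.8526 = 22.1206 pm

Minimum photon energy (maximum energy to electron):
E'_min = hc/λ' = 56.0492 keV

Maximum electron kinetic energy:
K_max = E₀ - E'_min = 71.8000 - 56.0492 = 15.7508 keV

(Intermediate values are shown rounded; full precision is carried through to the final answer.)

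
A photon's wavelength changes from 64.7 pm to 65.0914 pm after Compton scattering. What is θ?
33.00°

First find the wavelength shift:
Δλ = λ' - λ = 65.0914 - 64.7 = 0.3914 pm

Using Δλ = λ_C(1 - cos θ), with λ_C = h/(m_e·c) ≈ 2.42631024 pm:
cos θ = 1 - Δλ/λ_C
cos θ = 1 - 0.3914/2.42631024
cos θ = 0.838685

θ = arccos(0.838685)
θ = 33.00°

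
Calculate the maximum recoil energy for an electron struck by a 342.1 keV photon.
195.8375 keV

Maximum energy transfer occurs at θ = 180° (backscattering).

Initial photon: E₀ = 342.1 keV → λ₀ = 3.6242 pm

Maximum Compton shift (at 180°):
Δλ_max = 2λ_C = 2 × 2.4263 = 4.8526 pm

Final wavelength:
λ' = 3.6242 + 4.8526 = 8.4768 pm

Minimum photon energy (maximum energy to electron):
E'_min = hc/λ' = 146.2625 keV

Maximum electron kinetic energy:
K_max = E₀ - E'_min = 342.1000 - 146.2625 = 195.8375 keV

(Intermediate values are shown rounded; full precision is carried through to the final answer.)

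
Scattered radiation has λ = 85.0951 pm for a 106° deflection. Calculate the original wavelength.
82.0000 pm

From λ' = λ + Δλ, we have λ = λ' - Δλ

First calculate the Compton shift:
Δλ = λ_C(1 - cos θ)
Δλ = 2.4263 × (1 - cos(106°))
Δλ = 2.4263 × 1.2756
Δλ = 3.0951 pm

Initial wavelength:
λ = λ' - Δλ
λ = 85.0951 - 3.0951
λ = 82.0000 pm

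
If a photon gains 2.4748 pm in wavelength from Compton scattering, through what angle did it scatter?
91.15°

From the Compton formula Δλ = λ_C(1 - cos θ), we can solve for θ:

cos θ = 1 - Δλ/λ_C

Given:
- Δλ = 2.4748 pm
- λ_C = h/(m_e·c) ≈ 2.42631024 pm

cos θ = 1 - 2.4748/2.42631024
cos θ = 1 - 1.019985
cos θ = -0.019985

θ = arccos(-0.019985)
θ = 91.15°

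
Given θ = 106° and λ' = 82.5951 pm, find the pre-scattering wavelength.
79.5000 pm

From λ' = λ + Δλ, we have λ = λ' - Δλ

First calculate the Compton shift:
Δλ = λ_C(1 - cos θ)
Δλ = 2.4263 × (1 - cos(106°))
Δλ = 2.4263 × 1.2756
Δλ = 3.0951 pm

Initial wavelength:
λ = λ' - Δλ
λ = 82.5951 - 3.0951
λ = 79.5000 pm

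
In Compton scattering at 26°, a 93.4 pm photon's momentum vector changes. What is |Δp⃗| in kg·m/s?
3.1876e-24 kg·m/s

Photon momentum magnitude is p = h/λ.

Initial momentum:
p₀ = h/λ = 6.6261e-34/9.3400e-11 = 7.0943e-24 kg·m/s

After scattering:
λ' = λ + Δλ = 93.4 + 0.2456 = 93.6456 pm
p' = h/λ' = 6.6261e-34/9.3646e-11 = 7.0757e-24 kg·m/s

Momentum is a vector; the scattered photon's direction makes angle θ = 26° with the incident direction. The magnitude of the vector change Δp⃗ = p⃗₀ − p⃗' is found from the law of cosines:
|Δp⃗|² = p₀² + p'² − 2p₀p'cos θ
|Δp⃗|² = (7.0943e-24)² + (7.0757e-24)² − 2·7.0943e-24·7.0757e-24·cos(26°)
|Δp⃗| = 3.1876e-24 kg·m/s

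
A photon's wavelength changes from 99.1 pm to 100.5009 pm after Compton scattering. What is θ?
65.00°

First find the wavelength shift:
Δλ = λ' - λ = 100.5009 - 99.1 = 1.4009 pm

Using Δλ = λ_C(1 - cos θ), with λ_C = h/(m_e·c) ≈ 2.42631024 pm:
cos θ = 1 - Δλ/λ_C
cos θ = 1 - 1.4009/2.42631024
cos θ = 0.422621

θ = arccos(0.422621)
θ = 65.00°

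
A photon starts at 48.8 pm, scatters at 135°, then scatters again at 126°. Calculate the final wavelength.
56.7944 pm

Apply Compton shift twice:

First scattering at θ₁ = 135°:
Δλ₁ = λ_C(1 - cos(135°))
Δλ₁ = 2.4263 × 1.7071
Δλ₁ = 4.1420 pm

After first scattering:
λ₁ = 48.8 + 4.1420 = 52.9420 pm

Second scattering at θ₂ = 126°:
Δλ₂ = λ_C(1 - cos(126°))
Δλ₂ = 2.4263 × 1.5878
Δλ₂ = 3.8525 pm

Final wavelength:
λ₂ = 52.9420 + 3.8525 = 56.7944 pm

Total shift: Δλ_total = 4.1420 + 3.8525 = 7.9944 pm

(Intermediate values are shown rounded; full precision is carried through to the final answer.)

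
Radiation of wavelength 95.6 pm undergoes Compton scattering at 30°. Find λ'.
95.9251 pm

Using the Compton formula: λ' = λ + λ_C(1 − cos θ)

For θ = 30°, cos θ = √3/2 (exact) ≈ 0.8660, so:
1 − cos 30° = 1 − (√3/2) ≈ 0.1340

Δλ = λ_C × 0.1340 = 2.4263 × 0.1340 = 0.3251 pm

λ' = 95.6 + 0.3251 = 95.9251 pm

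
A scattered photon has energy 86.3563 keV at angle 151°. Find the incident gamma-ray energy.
126.4000 keV

Convert final energy to wavelength (hc ≈ 1239.842 keV·pm):
λ' = hc/E' = 1239.842 / 86.3563 = 14.3573 pm

Calculate the Compton shift:
Δλ = λ_C(1 - cos(151°))
Δλ = 2.4263 × (1 - cos(151°))
Δλ = 4.5484 pm

Initial wavelength:
λ = λ' - Δλ = 14.3573 - 4.5484 = 9.8089 pm

Initial energy:
E = hc/λ = 1239.842 / 9.8089 = 126.4000 keV

(Intermediate values are shown rounded; full precision is carried through to the final answer.)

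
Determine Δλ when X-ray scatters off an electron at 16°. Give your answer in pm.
0.0940 pm

Using the Compton scattering formula:
Δλ = λ_C(1 - cos θ)

where λ_C = h/(m_e·c) ≈ 2.4263 pm is the Compton wavelength of an electron.

For θ = 16°:
cos(16°) = 0.9613
1 - cos(16°) = 0.0387

Δλ = 2.4263 × 0.0387
Δλ = 0.0940 pm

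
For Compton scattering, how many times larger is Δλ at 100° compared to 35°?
100° produces the larger shift by a factor of 6.490

Calculate both shifts using Δλ = λ_C(1 - cos θ):

For θ₁ = 35°:
Δλ₁ = 2.4263 × (1 - cos(35°))
Δλ₁ = 2.4263 × 0.1808
Δλ₁ = 0.4388 pm

For θ₂ = 100°:
Δλ₂ = 2.4263 × (1 - cos(100°))
Δλ₂ = 2.4263 × 1.1736
Δλ₂ = 2.8476 pm

The 100° angle produces the larger shift.
Ratio: 2.8476/0.4388 = 6.490

(Intermediate values are shown rounded; full precision is carried through to the final answer.)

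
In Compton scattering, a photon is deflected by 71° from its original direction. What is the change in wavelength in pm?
1.6364 pm

Using the Compton scattering formula:
Δλ = λ_C(1 - cos θ)

where λ_C = h/(m_e·c) ≈ 2.4263 pm is the Compton wavelength of an electron.

For θ = 71°:
cos(71°) = 0.3256
1 - cos(71°) = 0.6744

Δλ = 2.4263 × 0.6744
Δλ = 1.6364 pm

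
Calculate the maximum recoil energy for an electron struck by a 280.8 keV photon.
147.0235 keV

Maximum energy transfer occurs at θ = 180° (backscattering).

Initial photon: E₀ = 280.8 keV → λ₀ = 4.4154 pm

Maximum Compton shift (at 180°):
Δλ_max = 2λ_C = 2 × 2.4263 = 4.8526 pm

Final wavelength:
λ' = 4.4154 + 4.8526 = 9.2680 pm

Minimum photon energy (maximum energy to electron):
E'_min = hc/λ' = 133.7765 keV

Maximum electron kinetic energy:
K_max = E₀ - E'_min = 280.8000 - 133.7765 = 147.0235 keV

(Intermediate values are shown rounded; full precision is carried through to the final answer.)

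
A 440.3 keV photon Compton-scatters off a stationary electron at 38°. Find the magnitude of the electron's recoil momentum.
1.4550e-22 kg·m/s

The electron is initially at rest, so by conservation of momentum:
p⃗_e = p⃗₀ − p⃗'  (incident photon momentum minus scattered photon momentum)

Photon momentum magnitudes (p = h/λ = E/c):
λ₀ = hc/E₀ = 2.8159 pm → p₀ = h/λ₀ = 2.3531e-22 kg·m/s
Δλ = λ_C(1 − cos 38°) = 0.5144 pm
λ' = 3.3303 pm → p' = h/λ' = 1.9897e-22 kg·m/s

The scattered photon makes angle θ = 38° with the incident direction, so by the law of cosines:
|p⃗_e|² = p₀² + p'² − 2p₀p'cos θ
|p⃗_e|² = (2.3531e-22)² + (1.9897e-22)² − 2·2.3531e-22·1.9897e-22·cos(38°)
|p⃗_e| = 1.4550e-22 kg·m/s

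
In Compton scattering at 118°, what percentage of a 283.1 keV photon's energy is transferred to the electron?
0.4488 (or 44.88%)

Calculate initial and final photon energies:

Initial: E₀ = 283.1 keV → λ₀ = 4.3795 pm
Compton shift: Δλ = 3.5654 pm
Final wavelength: λ' = 7.9449 pm
Final energy: E' = 156.0548 keV

Fractional energy loss:
(E₀ - E')/E₀ = (283.1000 - 156.0548)/283.1000
= 127.0452/283.1000
= 0.4488
= 44.88%

(Intermediate values are shown rounded; full precision is carried through to the final answer.)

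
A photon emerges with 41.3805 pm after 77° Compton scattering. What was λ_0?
39.5000 pm

From λ' = λ + Δλ, we have λ = λ' - Δλ

First calculate the Compton shift:
Δλ = λ_C(1 - cos θ)
Δλ = 2.4263 × (1 - cos(77°))
Δλ = 2.4263 × 0.7750
Δλ = 1.8805 pm

Initial wavelength:
λ = λ' - Δλ
λ = 41.3805 - 1.8805
λ = 39.5000 pm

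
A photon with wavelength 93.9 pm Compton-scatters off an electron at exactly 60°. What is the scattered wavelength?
95.1132 pm

Using the Compton formula: λ' = λ + λ_C(1 − cos θ)

For θ = 60°, cos θ = 1/2 (exact) = 0.5000, so:
1 − cos 60° = 1 − (1/2) = 0.5000

Δλ = λ_C × 0.5000 = 2.4263 × 0.5000 = 1.2132 pm

λ' = 93.9 + 1.2132 = 95.1132 pm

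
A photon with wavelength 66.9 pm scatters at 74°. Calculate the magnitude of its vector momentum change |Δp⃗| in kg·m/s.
1.1770e-23 kg·m/s

Photon momentum magnitude is p = h/λ.

Initial momentum:
p₀ = h/λ = 6.6261e-34/6.6900e-11 = 9.9044e-24 kg·m/s

After scattering:
λ' = λ + Δλ = 66.9 + 1.7575 = 68.6575 pm
p' = h/λ' = 6.6261e-34/6.8658e-11 = 9.6509e-24 kg·m/s

Momentum is a vector; the scattered photon's direction makes angle θ = 74° with the incident direction. The magnitude of the vector change Δp⃗ = p⃗₀ − p⃗' is found from the law of cosines:
|Δp⃗|² = p₀² + p'² − 2p₀p'cos θ
|Δp⃗|² = (9.9044e-24)² + (9.6509e-24)² − 2·9.9044e-24·9.6509e-24·cos(74°)
|Δp⃗| = 1.1770e-23 kg·m/s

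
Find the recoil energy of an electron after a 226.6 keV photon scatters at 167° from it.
105.7805 keV

By energy conservation: K_e = E_initial - E_final

First find the scattered photon energy:
Initial wavelength: λ = hc/E = 5.4715 pm
Compton shift: Δλ = λ_C(1 - cos(167°)) = 4.7904 pm
Final wavelength: λ' = 5.4715 + 4.7904 = 10.2619 pm
Final photon energy: E' = hc/λ' = 120.8195 keV

Electron kinetic energy:
K_e = E - E' = 226.6000 - 120.8195 = 105.7805 keV

(Intermediate values are shown rounded; full precision is carried through to the final answer.)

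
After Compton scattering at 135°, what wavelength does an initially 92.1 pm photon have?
96.2420 pm

Using the Compton formula: λ' = λ + λ_C(1 − cos θ)

For θ = 135°, cos θ = -√2/2 (exact) ≈ -0.7071, so:
1 − cos 135° = 1 − (-√2/2) ≈ 1.7071

Δλ = λ_C × 1.7071 = 2.4263 × 1.7071 = 4.1420 pm

λ' = 92.1 + 4.1420 = 96.2420 pm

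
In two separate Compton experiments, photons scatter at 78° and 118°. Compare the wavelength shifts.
118° produces the larger shift by a factor of 1.855

Calculate both shifts using Δλ = λ_C(1 - cos θ):

For θ₁ = 78°:
Δλ₁ = 2.4263 × (1 - cos(78°))
Δλ₁ = 2.4263 × 0.7921
Δλ₁ = 1.9219 pm

For θ₂ = 118°:
Δλ₂ = 2.4263 × (1 - cos(118°))
Δλ₂ = 2.4263 × 1.4695
Δλ₂ = 3.5654 pm

The 118° angle produces the larger shift.
Ratio: 3.5654/1.9219 = 1.855

(Intermediate values are shown rounded; full precision is carried through to the final answer.)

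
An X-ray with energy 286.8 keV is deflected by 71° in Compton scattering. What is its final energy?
208.0481 keV

First convert energy to wavelength:
λ = hc/E, with hc ≈ 1239.842 keV·pm (i.e. 1239.842 eV·nm)

For E = 286.8 keV = 286800 eV:
λ = 1239.842 keV·pm / 286.8 keV
λ = 4.3230 pm

Calculate the Compton shift:
Δλ = λ_C(1 - cos(71°)) = 2.4263 × 0.6744
Δλ = 1.6364 pm

Final wavelength:
λ' = 4.3230 + 1.6364 = 5.9594 pm

Final energy:
E' = hc/λ' = 1239.842 / 5.9594 = 208.0481 keV

(Intermediate values are shown rounded; full precision is carried through to the final answer.)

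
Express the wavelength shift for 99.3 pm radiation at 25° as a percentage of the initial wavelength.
0.2289%

Calculate the Compton shift:
Δλ = λ_C(1 - cos(25°))
Δλ = 2.4263 × (1 - cos(25°))
Δλ = 2.4263 × 0.0937
Δλ = 0.2273 pm

Percentage change:
(Δλ/λ₀) × 100 = (0.2273/99.3) × 100
= 0.2289%

(Intermediate values are shown rounded; full precision is carried through to the final answer.)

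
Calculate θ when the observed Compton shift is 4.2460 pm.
138.59°

From the Compton formula Δλ = λ_C(1 - cos θ), we can solve for θ:

cos θ = 1 - Δλ/λ_C

Given:
- Δλ = 4.2460 pm
- λ_C = h/(m_e·c) ≈ 2.42631024 pm

cos θ = 1 - 4.2460/2.42631024
cos θ = 1 - 1.749982
cos θ = -0.749982

θ = arccos(-0.749982)
θ = 138.59°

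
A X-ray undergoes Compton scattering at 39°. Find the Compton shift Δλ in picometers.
0.5407 pm

Using the Compton scattering formula:
Δλ = λ_C(1 - cos θ)

where λ_C = h/(m_e·c) ≈ 2.4263 pm is the Compton wavelength of an electron.

For θ = 39°:
cos(39°) = 0.7771
1 - cos(39°) = 0.2229

Δλ = 2.4263 × 0.2229
Δλ = 0.5407 pm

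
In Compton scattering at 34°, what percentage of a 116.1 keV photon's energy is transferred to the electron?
0.0374 (or 3.74%)

Calculate initial and final photon energies:

Initial: E₀ = 116.1 keV → λ₀ = 10.6791 pm
Compton shift: Δλ = 0.4148 pm
Final wavelength: λ' = 11.0939 pm
Final energy: E' = 111.7589 keV

Fractional energy loss:
(E₀ - E')/E₀ = (116.1000 - 111.7589)/116.1000
= 4.3411/116.1000
= 0.0374
= 3.74%

(Intermediate values are shown rounded; full precision is carried through to the final answer.)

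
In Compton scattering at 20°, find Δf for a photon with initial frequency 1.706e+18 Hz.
1.419e+15 Hz (decrease)

Convert frequency to wavelength (c = 299792458 m/s):
λ₀ = c/f₀ = 299792458/1.706e+18 = 1.7572829e-10 m = 175.7283 pm

Calculate Compton shift:
Δλ = λ_C(1 - cos(20°)) = 0.1463 pm

Final wavelength:
λ' = λ₀ + Δλ = 175.7283 + 0.1463 = 175.8746 pm

Final frequency:
f' = c/λ' = 299792458/1.7587461e-10 = 1.7045806e+18 Hz

Frequency shift (decrease):
Δf = f₀ - f' = 1.706e+18 - 1.7045806e+18 = 1.419e+15 Hz

(Intermediate values are shown rounded; full precision is carried through to the final answer.)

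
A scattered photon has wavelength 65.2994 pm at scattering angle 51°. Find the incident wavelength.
64.4000 pm

From λ' = λ + Δλ, we have λ = λ' - Δλ

First calculate the Compton shift:
Δλ = λ_C(1 - cos θ)
Δλ = 2.4263 × (1 - cos(51°))
Δλ = 2.4263 × 0.3707
Δλ = 0.8994 pm

Initial wavelength:
λ = λ' - Δλ
λ = 65.2994 - 0.8994
λ = 64.4000 pm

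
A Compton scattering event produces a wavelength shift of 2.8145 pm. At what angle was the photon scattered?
99.21°

From the Compton formula Δλ = λ_C(1 - cos θ), we can solve for θ:

cos θ = 1 - Δλ/λ_C

Given:
- Δλ = 2.8145 pm
- λ_C = h/(m_e·c) ≈ 2.42631024 pm

cos θ = 1 - 2.8145/2.42631024
cos θ = 1 - 1.159992
cos θ = -0.159992

θ = arccos(-0.159992)
θ = 99.21°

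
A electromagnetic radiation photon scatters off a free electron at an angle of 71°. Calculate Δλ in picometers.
1.6364 pm

Using the Compton scattering formula:
Δλ = λ_C(1 - cos θ)

where λ_C = h/(m_e·c) ≈ 2.4263 pm is the Compton wavelength of an electron.

For θ = 71°:
cos(71°) = 0.3256
1 - cos(71°) = 0.6744

Δλ = 2.4263 × 0.6744
Δλ = 1.6364 pm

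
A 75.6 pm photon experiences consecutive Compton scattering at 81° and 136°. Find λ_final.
81.8184 pm

Apply Compton shift twice:

First scattering at θ₁ = 81°:
Δλ₁ = λ_C(1 - cos(81°))
Δλ₁ = 2.4263 × 0.8436
Δλ₁ = 2.0468 pm

After first scattering:
λ₁ = 75.6 + 2.0468 = 77.6468 pm

Second scattering at θ₂ = 136°:
Δλ₂ = λ_C(1 - cos(136°))
Δλ₂ = 2.4263 × 1.7193
Δλ₂ = 4.1717 pm

Final wavelength:
λ₂ = 77.6468 + 4.1717 = 81.8184 pm

Total shift: Δλ_total = 2.0468 + 4.1717 = 6.2184 pm

(Intermediate values are shown rounded; full precision is carried through to the final answer.)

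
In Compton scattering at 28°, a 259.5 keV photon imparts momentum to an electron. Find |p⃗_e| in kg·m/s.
6.5655e-23 kg·m/s

The electron is initially at rest, so by conservation of momentum:
p⃗_e = p⃗₀ − p⃗'  (incident photon momentum minus scattered photon momentum)

Photon momentum magnitudes (p = h/λ = E/c):
λ₀ = hc/E₀ = 4.7778 pm → p₀ = h/λ₀ = 1.3868e-22 kg·m/s
Δλ = λ_C(1 − cos 28°) = 0.2840 pm
λ' = 5.0618 pm → p' = h/λ' = 1.3090e-22 kg·m/s

The scattered photon makes angle θ = 28° with the incident direction, so by the law of cosines:
|p⃗_e|² = p₀² + p'² − 2p₀p'cos θ
|p⃗_e|² = (1.3868e-22)² + (1.3090e-22)² − 2·1.3868e-22·1.3090e-22·cos(28°)
|p⃗_e| = 6.5655e-23 kg·m/s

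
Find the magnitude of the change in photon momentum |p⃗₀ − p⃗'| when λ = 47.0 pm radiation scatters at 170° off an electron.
2.6784e-23 kg·m/s

Photon momentum magnitude is p = h/λ.

Initial momentum:
p₀ = h/λ = 6.6261e-34/4.7000e-11 = 1.4098e-23 kg·m/s

After scattering:
λ' = λ + Δλ = 47.0 + 4.8158 = 51.8158 pm
p' = h/λ' = 6.6261e-34/5.1816e-11 = 1.2788e-23 kg·m/s

Momentum is a vector; the scattered photon's direction makes angle θ = 170° with the incident direction. The magnitude of the vector change Δp⃗ = p⃗₀ − p⃗' is found from the law of cosines:
|Δp⃗|² = p₀² + p'² − 2p₀p'cos θ
|Δp⃗|² = (1.4098e-23)² + (1.2788e-23)² − 2·1.4098e-23·1.2788e-23·cos(170°)
|Δp⃗| = 2.6784e-23 kg·m/s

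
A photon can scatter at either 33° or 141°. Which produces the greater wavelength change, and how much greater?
141° produces the larger shift by a factor of 11.016

Calculate both shifts using Δλ = λ_C(1 - cos θ):

For θ₁ = 33°:
Δλ₁ = 2.4263 × (1 - cos(33°))
Δλ₁ = 2.4263 × 0.1613
Δλ₁ = 0.3914 pm

For θ₂ = 141°:
Δλ₂ = 2.4263 × (1 - cos(141°))
Δλ₂ = 2.4263 × 1.7771
Δλ₂ = 4.3119 pm

The 141° angle produces the larger shift.
Ratio: 4.3119/0.3914 = 11.016

(Intermediate values are shown rounded; full precision is carried through to the final answer.)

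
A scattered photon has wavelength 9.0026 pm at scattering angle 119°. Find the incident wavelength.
5.4000 pm

From λ' = λ + Δλ, we have λ = λ' - Δλ

First calculate the Compton shift:
Δλ = λ_C(1 - cos θ)
Δλ = 2.4263 × (1 - cos(119°))
Δλ = 2.4263 × 1.4848
Δλ = 3.6026 pm

Initial wavelength:
λ = λ' - Δλ
λ = 9.0026 - 3.6026
λ = 5.4000 pm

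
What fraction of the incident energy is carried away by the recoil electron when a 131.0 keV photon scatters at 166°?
0.3356 (or 33.56%)

Calculate initial and final photon energies:

Initial: E₀ = 131.0 keV → λ₀ = 9.4644 pm
Compton shift: Δλ = 4.7805 pm
Final wavelength: λ' = 14.2450 pm
Final energy: E' = 87.0370 keV

Fractional energy loss:
(E₀ - E')/E₀ = (131.0000 - 87.0370)/131.0000
= 43.9630/131.0000
= 0.3356
= 33.56%

(Intermediate values are shown rounded; full precision is carried through to the final answer.)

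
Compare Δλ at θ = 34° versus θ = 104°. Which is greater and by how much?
104° produces the larger shift by a factor of 7.264

Calculate both shifts using Δλ = λ_C(1 - cos θ):

For θ₁ = 34°:
Δλ₁ = 2.4263 × (1 - cos(34°))
Δλ₁ = 2.4263 × 0.1710
Δλ₁ = 0.4148 pm

For θ₂ = 104°:
Δλ₂ = 2.4263 × (1 - cos(104°))
Δλ₂ = 2.4263 × 1.2419
Δλ₂ = 3.0133 pm

The 104° angle produces the larger shift.
Ratio: 3.0133/0.4148 = 7.264

(Intermediate values are shown rounded; full precision is carried through to the final answer.)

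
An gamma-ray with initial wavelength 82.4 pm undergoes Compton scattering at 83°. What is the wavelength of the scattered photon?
84.5306 pm

Using the Compton scattering formula:
λ' = λ + Δλ = λ + λ_C(1 - cos θ)

Given:
- Initial wavelength λ = 82.4 pm
- Scattering angle θ = 83°
- Compton wavelength λ_C ≈ 2.4263 pm

Calculate the shift:
Δλ = 2.4263 × (1 - cos(83°))
Δλ = 2.4263 × 0.8781
Δλ = 2.1306 pm

Final wavelength:
λ' = 82.4 + 2.1306 = 84.5306 pm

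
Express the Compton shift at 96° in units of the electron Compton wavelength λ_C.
1.1045 λ_C

The Compton shift formula is:
Δλ = λ_C(1 - cos θ)

Dividing both sides by λ_C:
Δλ/λ_C = 1 - cos θ

For θ = 96°:
Δλ/λ_C = 1 - cos(96°)
Δλ/λ_C = 1 - -0.1045
Δλ/λ_C = 1.1045

This means the shift is 1.1045 × λ_C = 2.6799 pm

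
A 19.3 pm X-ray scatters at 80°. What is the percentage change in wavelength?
10.3885%

Calculate the Compton shift:
Δλ = λ_C(1 - cos(80°))
Δλ = 2.4263 × (1 - cos(80°))
Δλ = 2.4263 × 0.8264
Δλ = 2.0050 pm

Percentage change:
(Δλ/λ₀) × 100 = (2.0050/19.3) × 100
= 10.3885%

(Intermediate values are shown rounded; full precision is carried through to the final answer.)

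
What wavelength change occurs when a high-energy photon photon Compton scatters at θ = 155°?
4.6253 pm

Using the Compton scattering formula:
Δλ = λ_C(1 - cos θ)

where λ_C = h/(m_e·c) ≈ 2.4263 pm is the Compton wavelength of an electron.

For θ = 155°:
cos(155°) = -0.9063
1 - cos(155°) = 1.9063

Δλ = 2.4263 × 1.9063
Δλ = 4.6253 pm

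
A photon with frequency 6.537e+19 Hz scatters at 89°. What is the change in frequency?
2.236e+19 Hz (decrease)

Convert frequency to wavelength (c = 299792458 m/s):
λ₀ = c/f₀ = 299792458/6.537e+19 = 4.5860862e-12 m = 4.5861 pm

Calculate Compton shift:
Δλ = λ_C(1 - cos(89°)) = 2.3840 pm

Final wavelength:
λ' = λ₀ + Δλ = 4.5861 + 2.3840 = 6.9701 pm

Final frequency:
f' = c/λ' = 299792458/6.9700515e-12 = 4.3011512e+19 Hz

Frequency shift (decrease):
Δf = f₀ - f' = 6.537e+19 - 4.3011512e+19 = 2.236e+19 Hz

(Intermediate values are shown rounded; full precision is carried through to the final answer.)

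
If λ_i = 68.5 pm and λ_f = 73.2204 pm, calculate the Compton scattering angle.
161.00°

First find the wavelength shift:
Δλ = λ' - λ = 73.2204 - 68.5 = 4.7204 pm

Using Δλ = λ_C(1 - cos θ), with λ_C = h/(m_e·c) ≈ 2.42631024 pm:
cos θ = 1 - Δλ/λ_C
cos θ = 1 - 4.7204/2.42631024
cos θ = -0.945506

θ = arccos(-0.945506)
θ = 161.00°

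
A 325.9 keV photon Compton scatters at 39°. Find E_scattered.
285.3441 keV

First convert energy to wavelength:
λ = hc/E, with hc ≈ 1239.842 keV·pm (i.e. 1239.842 eV·nm)

For E = 325.9 keV = 325900 eV:
λ = 1239.842 keV·pm / 325.9 keV
λ = 3.8044 pm

Calculate the Compton shift:
Δλ = λ_C(1 - cos(39°)) = 2.4263 × 0.2229
Δλ = 0.5407 pm

Final wavelength:
λ' = 3.8044 + 0.5407 = 4.3451 pm

Final energy:
E' = hc/λ' = 1239.842 / 4.3451 = 285.3441 keV

(Intermediate values are shown rounded; full precision is carried through to the final answer.)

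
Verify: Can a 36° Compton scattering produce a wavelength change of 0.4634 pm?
Yes, consistent

Calculate the expected shift for θ = 36°:

Δλ_expected = λ_C(1 - cos(36°))
Δλ_expected = 2.4263 × (1 - cos(36°))
Δλ_expected = 2.4263 × 0.1910
Δλ_expected = 0.4634 pm

Given shift: 0.4634 pm
Expected shift: 0.4634 pm
Difference: 0.0000 pm

The values match. This is consistent with Compton scattering at the stated angle.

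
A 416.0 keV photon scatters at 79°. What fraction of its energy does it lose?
0.3971 (or 39.71%)

Calculate initial and final photon energies:

Initial: E₀ = 416.0 keV → λ₀ = 2.9804 pm
Compton shift: Δλ = 1.9633 pm
Final wavelength: λ' = 4.9437 pm
Final energy: E' = 250.7904 keV

Fractional energy loss:
(E₀ - E')/E₀ = (416.0000 - 250.7904)/416.0000
= 165.2096/416.0000
= 0.3971
= 39.71%

(Intermediate values are shown rounded; full precision is carried through to the final answer.)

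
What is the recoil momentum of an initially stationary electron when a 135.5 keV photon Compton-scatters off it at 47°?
5.5745e-23 kg·m/s

The electron is initially at rest, so by conservation of momentum:
p⃗_e = p⃗₀ − p⃗'  (incident photon momentum minus scattered photon momentum)

Photon momentum magnitudes (p = h/λ = E/c):
λ₀ = hc/E₀ = 9.1501 pm → p₀ = h/λ₀ = 7.2415e-23 kg·m/s
Δλ = λ_C(1 − cos 47°) = 0.7716 pm
λ' = 9.9217 pm → p' = h/λ' = 6.6784e-23 kg·m/s

The scattered photon makes angle θ = 47° with the incident direction, so by the law of cosines:
|p⃗_e|² = p₀² + p'² − 2p₀p'cos θ
|p⃗_e|² = (7.2415e-23)² + (6.6784e-23)² − 2·7.2415e-23·6.6784e-23·cos(47°)
|p⃗_e| = 5.5745e-23 kg·m/s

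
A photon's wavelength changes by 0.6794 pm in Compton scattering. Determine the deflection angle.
43.95°

From the Compton formula Δλ = λ_C(1 - cos θ), we can solve for θ:

cos θ = 1 - Δλ/λ_C

Given:
- Δλ = 0.6794 pm
- λ_C = h/(m_e·c) ≈ 2.42631024 pm

cos θ = 1 - 0.6794/2.42631024
cos θ = 1 - 0.280014
cos θ = 0.719986

θ = arccos(0.719986)
θ = 43.95°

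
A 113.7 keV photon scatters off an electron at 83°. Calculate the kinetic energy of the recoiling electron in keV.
18.5845 keV

By energy conservation: K_e = E_initial - E_final

First find the scattered photon energy:
Initial wavelength: λ = hc/E = 10.9045 pm
Compton shift: Δλ = λ_C(1 - cos(83°)) = 2.1306 pm
Final wavelength: λ' = 10.9045 + 2.1306 = 13.0351 pm
Final photon energy: E' = hc/λ' = 95.1155 keV

Electron kinetic energy:
K_e = E - E' = 113.7000 - 95.1155 = 18.5845 keV

(Intermediate values are shown rounded; full precision is carried through to the final answer.)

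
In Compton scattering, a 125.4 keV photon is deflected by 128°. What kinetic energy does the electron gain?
35.6032 keV

By energy conservation: K_e = E_initial - E_final

First find the scattered photon energy:
Initial wavelength: λ = hc/E = 9.8871 pm
Compton shift: Δλ = λ_C(1 - cos(128°)) = 3.9201 pm
Final wavelength: λ' = 9.8871 + 3.9201 = 13.8072 pm
Final photon energy: E' = hc/λ' = 89.7968 keV

Electron kinetic energy:
K_e = E - E' = 125.4000 - 89.7968 = 35.6032 keV

(Intermediate values are shown rounded; full precision is carried through to the final answer.)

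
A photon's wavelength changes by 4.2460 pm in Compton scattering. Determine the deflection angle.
138.59°

From the Compton formula Δλ = λ_C(1 - cos θ), we can solve for θ:

cos θ = 1 - Δλ/λ_C

Given:
- Δλ = 4.2460 pm
- λ_C = h/(m_e·c) ≈ 2.42631024 pm

cos θ = 1 - 4.2460/2.42631024
cos θ = 1 - 1.749982
cos θ = -0.749982

θ = arccos(-0.749982)
θ = 138.59°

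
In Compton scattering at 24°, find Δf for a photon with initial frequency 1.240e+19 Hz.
1.067e+17 Hz (decrease)

Convert frequency to wavelength (c = 299792458 m/s):
λ₀ = c/f₀ = 299792458/1.240e+19 = 2.4176811e-11 m = 24.1768 pm

Calculate Compton shift:
Δλ = λ_C(1 - cos(24°)) = 0.2098 pm

Final wavelength:
λ' = λ₀ + Δλ = 24.1768 + 0.2098 = 24.3866 pm

Final frequency:
f' = c/λ' = 299792458/2.4386577e-11 = 1.2293339e+19 Hz

Frequency shift (decrease):
Δf = f₀ - f' = 1.240e+19 - 1.2293339e+19 = 1.067e+17 Hz

(Intermediate values are shown rounded; full precision is carried through to the final answer.)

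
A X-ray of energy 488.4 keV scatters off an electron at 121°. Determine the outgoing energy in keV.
199.5069 keV

First convert energy to wavelength:
λ = hc/E, with hc ≈ 1239.842 keV·pm (i.e. 1239.842 eV·nm)

For E = 488.4 keV = 488400 eV:
λ = 1239.842 keV·pm / 488.4 keV
λ = 2.5386 pm

Calculate the Compton shift:
Δλ = λ_C(1 - cos(121°)) = 2.4263 × 1.5150
Δλ = 3.6760 pm

Final wavelength:
λ' = 2.5386 + 3.6760 = 6.2145 pm

Final energy:
E' = hc/λ' = 1239.842 / 6.2145 = 199.5069 keV

(Intermediate values are shown rounded; full precision is carried through to the final answer.)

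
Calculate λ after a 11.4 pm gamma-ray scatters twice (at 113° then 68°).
16.2917 pm

Apply Compton shift twice:

First scattering at θ₁ = 113°:
Δλ₁ = λ_C(1 - cos(113°))
Δλ₁ = 2.4263 × 1.3907
Δλ₁ = 3.3743 pm

After first scattering:
λ₁ = 11.4 + 3.3743 = 14.7743 pm

Second scattering at θ₂ = 68°:
Δλ₂ = λ_C(1 - cos(68°))
Δλ₂ = 2.4263 × 0.6254
Δλ₂ = 1.5174 pm

Final wavelength:
λ₂ = 14.7743 + 1.5174 = 16.2917 pm

Total shift: Δλ_total = 3.3743 + 1.5174 = 4.8917 pm

(Intermediate values are shown rounded; full precision is carried through to the final answer.)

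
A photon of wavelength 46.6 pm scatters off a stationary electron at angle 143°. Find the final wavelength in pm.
50.9640 pm

Using the Compton scattering formula:
λ' = λ + Δλ = λ + λ_C(1 - cos θ)

Given:
- Initial wavelength λ = 46.6 pm
- Scattering angle θ = 143°
- Compton wavelength λ_C ≈ 2.4263 pm

Calculate the shift:
Δλ = 2.4263 × (1 - cos(143°))
Δλ = 2.4263 × 1.7986
Δλ = 4.3640 pm

Final wavelength:
λ' = 46.6 + 4.3640 = 50.9640 pm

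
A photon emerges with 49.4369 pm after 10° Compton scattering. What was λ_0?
49.4000 pm

From λ' = λ + Δλ, we have λ = λ' - Δλ

First calculate the Compton shift:
Δλ = λ_C(1 - cos θ)
Δλ = 2.4263 × (1 - cos(10°))
Δλ = 2.4263 × 0.0152
Δλ = 0.0369 pm

Initial wavelength:
λ = λ' - Δλ
λ = 49.4369 - 0.0369
λ = 49.4000 pm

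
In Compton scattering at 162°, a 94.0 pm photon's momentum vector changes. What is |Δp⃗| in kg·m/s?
1.3591e-23 kg·m/s

Photon momentum magnitude is p = h/λ.

Initial momentum:
p₀ = h/λ = 6.6261e-34/9.4000e-11 = 7.0490e-24 kg·m/s

After scattering:
λ' = λ + Δλ = 94.0 + 4.7339 = 98.7339 pm
p' = h/λ' = 6.6261e-34/9.8734e-11 = 6.7110e-24 kg·m/s

Momentum is a vector; the scattered photon's direction makes angle θ = 162° with the incident direction. The magnitude of the vector change Δp⃗ = p⃗₀ − p⃗' is found from the law of cosines:
|Δp⃗|² = p₀² + p'² − 2p₀p'cos θ
|Δp⃗|² = (7.0490e-24)² + (6.7110e-24)² − 2·7.0490e-24·6.7110e-24·cos(162°)
|Δp⃗| = 1.3591e-23 kg·m/s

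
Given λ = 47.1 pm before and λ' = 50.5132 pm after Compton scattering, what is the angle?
114.00°

First find the wavelength shift:
Δλ = λ' - λ = 50.5132 - 47.1 = 3.4132 pm

Using Δλ = λ_C(1 - cos θ), with λ_C = h/(m_e·c) ≈ 2.42631024 pm:
cos θ = 1 - Δλ/λ_C
cos θ = 1 - 3.4132/2.42631024
cos θ = -0.406745

θ = arccos(-0.406745)
θ = 114.00°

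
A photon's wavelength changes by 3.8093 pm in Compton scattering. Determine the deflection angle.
124.75°

From the Compton formula Δλ = λ_C(1 - cos θ), we can solve for θ:

cos θ = 1 - Δλ/λ_C

Given:
- Δλ = 3.8093 pm
- λ_C = h/(m_e·c) ≈ 2.42631024 pm

cos θ = 1 - 3.8093/2.42631024
cos θ = 1 - 1.569997
cos θ = -0.569997

θ = arccos(-0.569997)
θ = 124.75°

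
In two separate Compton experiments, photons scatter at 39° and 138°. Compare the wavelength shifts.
138° produces the larger shift by a factor of 7.822

Calculate both shifts using Δλ = λ_C(1 - cos θ):

For θ₁ = 39°:
Δλ₁ = 2.4263 × (1 - cos(39°))
Δλ₁ = 2.4263 × 0.2229
Δλ₁ = 0.5407 pm

For θ₂ = 138°:
Δλ₂ = 2.4263 × (1 - cos(138°))
Δλ₂ = 2.4263 × 1.7431
Δλ₂ = 4.2294 pm

The 138° angle produces the larger shift.
Ratio: 4.2294/0.5407 = 7.822

(Intermediate values are shown rounded; full precision is carried through to the final answer.)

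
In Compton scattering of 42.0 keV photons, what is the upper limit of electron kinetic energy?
5.9294 keV

Maximum energy transfer occurs at θ = 180° (backscattering).

Initial photon: E₀ = 42.0 keV → λ₀ = 29.5200 pm

Maximum Compton shift (at 180°):
Δλ_max = 2λ_C = 2 × 2.4263 = 4.8526 pm

Final wavelength:
λ' = 29.5200 + 4.8526 = 34.3727 pm

Minimum photon energy (maximum energy to electron):
E'_min = hc/λ' = 36.0706 keV

Maximum electron kinetic energy:
K_max = E₀ - E'_min = 42.0000 - 36.0706 = 5.9294 keV

(Intermediate values are shown rounded; full precision is carried through to the final answer.)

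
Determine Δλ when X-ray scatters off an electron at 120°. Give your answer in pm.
3.6395 pm

Using the Compton scattering formula:
Δλ = λ_C(1 - cos θ)

where λ_C = h/(m_e·c) ≈ 2.4263 pm is the Compton wavelength of an electron.

For θ = 120°:
cos(120°) = -0.5000
1 - cos(120°) = 1.5000

Δλ = 2.4263 × 1.5000
Δλ = 3.6395 pm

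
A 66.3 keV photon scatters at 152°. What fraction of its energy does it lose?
0.1963 (or 19.63%)

Calculate initial and final photon energies:

Initial: E₀ = 66.3 keV → λ₀ = 18.7005 pm
Compton shift: Δλ = 4.5686 pm
Final wavelength: λ' = 23.2691 pm
Final energy: E' = 53.2828 keV

Fractional energy loss:
(E₀ - E')/E₀ = (66.3000 - 53.2828)/66.3000
= 13.0172/66.3000
= 0.1963
= 19.63%

(Intermediate values are shown rounded; full precision is carried through to the final answer.)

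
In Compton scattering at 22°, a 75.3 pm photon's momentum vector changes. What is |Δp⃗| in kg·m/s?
3.3542e-24 kg·m/s

Photon momentum magnitude is p = h/λ.

Initial momentum:
p₀ = h/λ = 6.6261e-34/7.5300e-11 = 8.7996e-24 kg·m/s

After scattering:
λ' = λ + Δλ = 75.3 + 0.1767 = 75.4767 pm
p' = h/λ' = 6.6261e-34/7.5477e-11 = 8.7790e-24 kg·m/s

Momentum is a vector; the scattered photon's direction makes angle θ = 22° with the incident direction. The magnitude of the vector change Δp⃗ = p⃗₀ − p⃗' is found from the law of cosines:
|Δp⃗|² = p₀² + p'² − 2p₀p'cos θ
|Δp⃗|² = (8.7996e-24)² + (8.7790e-24)² − 2·8.7996e-24·8.7790e-24·cos(22°)
|Δp⃗| = 3.3542e-24 kg·m/s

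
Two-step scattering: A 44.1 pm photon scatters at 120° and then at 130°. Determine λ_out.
51.7254 pm

Apply Compton shift twice:

First scattering at θ₁ = 120°:
Δλ₁ = λ_C(1 - cos(120°))
Δλ₁ = 2.4263 × 1.5000
Δλ₁ = 3.6395 pm

After first scattering:
λ₁ = 44.1 + 3.6395 = 47.7395 pm

Second scattering at θ₂ = 130°:
Δλ₂ = λ_C(1 - cos(130°))
Δλ₂ = 2.4263 × 1.6428
Δλ₂ = 3.9859 pm

Final wavelength:
λ₂ = 47.7395 + 3.9859 = 51.7254 pm

Total shift: Δλ_total = 3.6395 + 3.9859 = 7.6254 pm

(Intermediate values are shown rounded; full precision is carried through to the final answer.)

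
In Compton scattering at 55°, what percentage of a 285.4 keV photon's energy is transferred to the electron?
0.1924 (or 19.24%)

Calculate initial and final photon energies:

Initial: E₀ = 285.4 keV → λ₀ = 4.3442 pm
Compton shift: Δλ = 1.0346 pm
Final wavelength: λ' = 5.3789 pm
Final energy: E' = 230.5027 keV

Fractional energy loss:
(E₀ - E')/E₀ = (285.4000 - 230.5027)/285.4000
= 54.8973/285.4000
= 0.1924
= 19.24%

(Intermediate values are shown rounded; full precision is carried through to the final answer.)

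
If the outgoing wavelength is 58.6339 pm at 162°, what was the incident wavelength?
53.9000 pm

From λ' = λ + Δλ, we have λ = λ' - Δλ

First calculate the Compton shift:
Δλ = λ_C(1 - cos θ)
Δλ = 2.4263 × (1 - cos(162°))
Δλ = 2.4263 × 1.9511
Δλ = 4.7339 pm

Initial wavelength:
λ = λ' - Δλ
λ = 58.6339 - 4.7339
λ = 53.9000 pm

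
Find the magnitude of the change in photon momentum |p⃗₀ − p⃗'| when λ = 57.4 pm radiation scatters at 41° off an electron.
8.0446e-24 kg·m/s

Photon momentum magnitude is p = h/λ.

Initial momentum:
p₀ = h/λ = 6.6261e-34/5.7400e-11 = 1.1544e-23 kg·m/s

After scattering:
λ' = λ + Δλ = 57.4 + 0.5952 = 57.9952 pm
p' = h/λ' = 6.6261e-34/5.7995e-11 = 1.1425e-23 kg·m/s

Momentum is a vector; the scattered photon's direction makes angle θ = 41° with the incident direction. The magnitude of the vector change Δp⃗ = p⃗₀ − p⃗' is found from the law of cosines:
|Δp⃗|² = p₀² + p'² − 2p₀p'cos θ
|Δp⃗|² = (1.1544e-23)² + (1.1425e-23)² − 2·1.1544e-23·1.1425e-23·cos(41°)
|Δp⃗| = 8.0446e-24 kg·m/s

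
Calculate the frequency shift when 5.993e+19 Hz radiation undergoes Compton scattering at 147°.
2.825e+19 Hz (decrease)

Convert frequency to wavelength (c = 299792458 m/s):
λ₀ = c/f₀ = 299792458/5.993e+19 = 5.0023771e-12 m = 5.0024 pm

Calculate Compton shift:
Δλ = λ_C(1 - cos(147°)) = 4.4612 pm

Final wavelength:
λ' = λ₀ + Δλ = 5.0024 + 4.4612 = 9.4636 pm

Final frequency:
f' = c/λ' = 299792458/9.4635623e-12 = 3.1678606e+19 Hz

Frequency shift (decrease):
Δf = f₀ - f' = 5.993e+19 - 3.1678606e+19 = 2.825e+19 Hz

(Intermediate values are shown rounded; full precision is carried through to the final answer.)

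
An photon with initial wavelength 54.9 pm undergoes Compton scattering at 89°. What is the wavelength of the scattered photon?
57.2840 pm

Using the Compton scattering formula:
λ' = λ + Δλ = λ + λ_C(1 - cos θ)

Given:
- Initial wavelength λ = 54.9 pm
- Scattering angle θ = 89°
- Compton wavelength λ_C ≈ 2.4263 pm

Calculate the shift:
Δλ = 2.4263 × (1 - cos(89°))
Δλ = 2.4263 × 0.9825
Δλ = 2.3840 pm

Final wavelength:
λ' = 54.9 + 2.3840 = 57.2840 pm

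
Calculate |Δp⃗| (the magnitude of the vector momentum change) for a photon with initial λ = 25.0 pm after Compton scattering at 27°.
1.2313e-23 kg·m/s

Photon momentum magnitude is p = h/λ.

Initial momentum:
p₀ = h/λ = 6.6261e-34/2.5000e-11 = 2.6504e-23 kg·m/s

After scattering:
λ' = λ + Δλ = 25.0 + 0.2645 = 25.2645 pm
p' = h/λ' = 6.6261e-34/2.5264e-11 = 2.6227e-23 kg·m/s

Momentum is a vector; the scattered photon's direction makes angle θ = 27° with the incident direction. The magnitude of the vector change Δp⃗ = p⃗₀ − p⃗' is found from the law of cosines:
|Δp⃗|² = p₀² + p'² − 2p₀p'cos θ
|Δp⃗|² = (2.6504e-23)² + (2.6227e-23)² − 2·2.6504e-23·2.6227e-23·cos(27°)
|Δp⃗| = 1.2313e-23 kg·m/s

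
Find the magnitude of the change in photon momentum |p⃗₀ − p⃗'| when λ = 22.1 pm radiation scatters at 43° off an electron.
2.1677e-23 kg·m/s

Photon momentum magnitude is p = h/λ.

Initial momentum:
p₀ = h/λ = 6.6261e-34/2.2100e-11 = 2.9982e-23 kg·m/s

After scattering:
λ' = λ + Δλ = 22.1 + 0.6518 = 22.7518 pm
p' = h/λ' = 6.6261e-34/2.2752e-11 = 2.9123e-23 kg·m/s

Momentum is a vector; the scattered photon's direction makes angle θ = 43° with the incident direction. The magnitude of the vector change Δp⃗ = p⃗₀ − p⃗' is found from the law of cosines:
|Δp⃗|² = p₀² + p'² − 2p₀p'cos θ
|Δp⃗|² = (2.9982e-23)² + (2.9123e-23)² − 2·2.9982e-23·2.9123e-23·cos(43°)
|Δp⃗| = 2.1677e-23 kg·m/s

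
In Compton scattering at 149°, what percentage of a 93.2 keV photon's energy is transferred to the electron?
0.2530 (or 25.30%)

Calculate initial and final photon energies:

Initial: E₀ = 93.2 keV → λ₀ = 13.3030 pm
Compton shift: Δλ = 4.5061 pm
Final wavelength: λ' = 17.8091 pm
Final energy: E' = 69.6185 keV

Fractional energy loss:
(E₀ - E')/E₀ = (93.2000 - 69.6185)/93.2000
= 23.5815/93.2000
= 0.2530
= 25.30%

(Intermediate values are shown rounded; full precision is carried through to the final answer.)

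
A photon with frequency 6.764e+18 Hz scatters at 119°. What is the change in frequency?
5.085e+17 Hz (decrease)

Convert frequency to wavelength (c = 299792458 m/s):
λ₀ = c/f₀ = 299792458/6.764e+18 = 4.4321771e-11 m = 44.3218 pm

Calculate Compton shift:
Δλ = λ_C(1 - cos(119°)) = 3.6026 pm

Final wavelength:
λ' = λ₀ + Δλ = 44.3218 + 3.6026 = 47.9244 pm

Final frequency:
f' = c/λ' = 299792458/4.7924380e-11 = 6.2555313e+18 Hz

Frequency shift (decrease):
Δf = f₀ - f' = 6.764e+18 - 6.2555313e+18 = 5.085e+17 Hz

(Intermediate values are shown rounded; full precision is carried through to the final answer.)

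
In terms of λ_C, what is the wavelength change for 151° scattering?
1.8746 λ_C

The Compton shift formula is:
Δλ = λ_C(1 - cos θ)

Dividing both sides by λ_C:
Δλ/λ_C = 1 - cos θ

For θ = 151°:
Δλ/λ_C = 1 - cos(151°)
Δλ/λ_C = 1 - -0.8746
Δλ/λ_C = 1.8746

This means the shift is 1.8746 × λ_C = 4.5484 pm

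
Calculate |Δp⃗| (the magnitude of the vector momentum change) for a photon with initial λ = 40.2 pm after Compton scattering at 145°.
2.9889e-23 kg·m/s

Photon momentum magnitude is p = h/λ.

Initial momentum:
p₀ = h/λ = 6.6261e-34/4.0200e-11 = 1.6483e-23 kg·m/s

After scattering:
λ' = λ + Δλ = 40.2 + 4.4138 = 44.6138 pm
p' = h/λ' = 6.6261e-34/4.4614e-11 = 1.4852e-23 kg·m/s

Momentum is a vector; the scattered photon's direction makes angle θ = 145° with the incident direction. The magnitude of the vector change Δp⃗ = p⃗₀ − p⃗' is found from the law of cosines:
|Δp⃗|² = p₀² + p'² − 2p₀p'cos θ
|Δp⃗|² = (1.6483e-23)² + (1.4852e-23)² − 2·1.6483e-23·1.4852e-23·cos(145°)
|Δp⃗| = 2.9889e-23 kg·m/s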